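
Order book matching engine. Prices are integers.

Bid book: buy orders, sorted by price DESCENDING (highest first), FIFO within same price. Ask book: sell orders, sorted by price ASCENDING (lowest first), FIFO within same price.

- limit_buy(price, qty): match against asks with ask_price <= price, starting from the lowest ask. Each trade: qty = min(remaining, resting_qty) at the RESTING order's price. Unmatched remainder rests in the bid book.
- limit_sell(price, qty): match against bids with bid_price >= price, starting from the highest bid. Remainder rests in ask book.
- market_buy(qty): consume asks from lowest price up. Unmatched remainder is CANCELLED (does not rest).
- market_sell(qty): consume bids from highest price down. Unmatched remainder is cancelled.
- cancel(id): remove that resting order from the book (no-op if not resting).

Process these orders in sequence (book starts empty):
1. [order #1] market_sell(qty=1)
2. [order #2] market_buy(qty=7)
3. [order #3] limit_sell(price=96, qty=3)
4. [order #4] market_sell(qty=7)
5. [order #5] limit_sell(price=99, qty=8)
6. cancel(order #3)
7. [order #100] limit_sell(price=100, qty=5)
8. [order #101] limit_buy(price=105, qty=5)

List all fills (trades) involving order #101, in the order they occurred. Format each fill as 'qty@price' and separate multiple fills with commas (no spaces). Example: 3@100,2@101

Answer: 5@99

Derivation:
After op 1 [order #1] market_sell(qty=1): fills=none; bids=[-] asks=[-]
After op 2 [order #2] market_buy(qty=7): fills=none; bids=[-] asks=[-]
After op 3 [order #3] limit_sell(price=96, qty=3): fills=none; bids=[-] asks=[#3:3@96]
After op 4 [order #4] market_sell(qty=7): fills=none; bids=[-] asks=[#3:3@96]
After op 5 [order #5] limit_sell(price=99, qty=8): fills=none; bids=[-] asks=[#3:3@96 #5:8@99]
After op 6 cancel(order #3): fills=none; bids=[-] asks=[#5:8@99]
After op 7 [order #100] limit_sell(price=100, qty=5): fills=none; bids=[-] asks=[#5:8@99 #100:5@100]
After op 8 [order #101] limit_buy(price=105, qty=5): fills=#101x#5:5@99; bids=[-] asks=[#5:3@99 #100:5@100]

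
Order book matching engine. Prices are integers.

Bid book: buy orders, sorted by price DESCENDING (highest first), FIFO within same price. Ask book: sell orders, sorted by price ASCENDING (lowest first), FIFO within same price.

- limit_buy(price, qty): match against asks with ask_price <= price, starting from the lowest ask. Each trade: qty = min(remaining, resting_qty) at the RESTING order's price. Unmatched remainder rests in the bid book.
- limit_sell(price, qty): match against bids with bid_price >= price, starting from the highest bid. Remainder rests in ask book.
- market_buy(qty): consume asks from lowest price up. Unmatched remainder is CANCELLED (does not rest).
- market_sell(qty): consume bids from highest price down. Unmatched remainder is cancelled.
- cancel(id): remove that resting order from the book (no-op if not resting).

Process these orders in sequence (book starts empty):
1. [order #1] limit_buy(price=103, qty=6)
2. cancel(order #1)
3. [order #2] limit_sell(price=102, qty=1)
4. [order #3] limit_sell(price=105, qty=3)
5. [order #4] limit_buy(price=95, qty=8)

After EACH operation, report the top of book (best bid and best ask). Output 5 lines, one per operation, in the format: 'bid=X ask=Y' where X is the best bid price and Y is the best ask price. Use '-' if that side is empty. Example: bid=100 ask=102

Answer: bid=103 ask=-
bid=- ask=-
bid=- ask=102
bid=- ask=102
bid=95 ask=102

Derivation:
After op 1 [order #1] limit_buy(price=103, qty=6): fills=none; bids=[#1:6@103] asks=[-]
After op 2 cancel(order #1): fills=none; bids=[-] asks=[-]
After op 3 [order #2] limit_sell(price=102, qty=1): fills=none; bids=[-] asks=[#2:1@102]
After op 4 [order #3] limit_sell(price=105, qty=3): fills=none; bids=[-] asks=[#2:1@102 #3:3@105]
After op 5 [order #4] limit_buy(price=95, qty=8): fills=none; bids=[#4:8@95] asks=[#2:1@102 #3:3@105]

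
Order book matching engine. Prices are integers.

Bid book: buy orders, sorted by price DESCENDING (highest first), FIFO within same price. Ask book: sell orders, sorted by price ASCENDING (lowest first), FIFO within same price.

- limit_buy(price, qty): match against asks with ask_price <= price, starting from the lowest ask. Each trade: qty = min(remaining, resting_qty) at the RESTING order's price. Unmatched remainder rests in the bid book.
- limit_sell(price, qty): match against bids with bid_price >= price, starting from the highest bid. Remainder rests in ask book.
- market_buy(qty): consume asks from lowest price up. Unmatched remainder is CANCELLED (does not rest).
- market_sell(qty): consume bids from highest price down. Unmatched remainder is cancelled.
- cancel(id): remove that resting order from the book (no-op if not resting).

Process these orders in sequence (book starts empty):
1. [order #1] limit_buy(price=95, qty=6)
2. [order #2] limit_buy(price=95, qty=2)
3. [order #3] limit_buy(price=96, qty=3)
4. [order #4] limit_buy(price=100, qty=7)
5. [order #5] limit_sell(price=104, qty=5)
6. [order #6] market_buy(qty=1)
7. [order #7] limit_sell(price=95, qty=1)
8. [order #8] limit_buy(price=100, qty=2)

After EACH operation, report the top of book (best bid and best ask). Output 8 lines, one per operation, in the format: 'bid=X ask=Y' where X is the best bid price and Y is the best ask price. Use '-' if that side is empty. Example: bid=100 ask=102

Answer: bid=95 ask=-
bid=95 ask=-
bid=96 ask=-
bid=100 ask=-
bid=100 ask=104
bid=100 ask=104
bid=100 ask=104
bid=100 ask=104

Derivation:
After op 1 [order #1] limit_buy(price=95, qty=6): fills=none; bids=[#1:6@95] asks=[-]
After op 2 [order #2] limit_buy(price=95, qty=2): fills=none; bids=[#1:6@95 #2:2@95] asks=[-]
After op 3 [order #3] limit_buy(price=96, qty=3): fills=none; bids=[#3:3@96 #1:6@95 #2:2@95] asks=[-]
After op 4 [order #4] limit_buy(price=100, qty=7): fills=none; bids=[#4:7@100 #3:3@96 #1:6@95 #2:2@95] asks=[-]
After op 5 [order #5] limit_sell(price=104, qty=5): fills=none; bids=[#4:7@100 #3:3@96 #1:6@95 #2:2@95] asks=[#5:5@104]
After op 6 [order #6] market_buy(qty=1): fills=#6x#5:1@104; bids=[#4:7@100 #3:3@96 #1:6@95 #2:2@95] asks=[#5:4@104]
After op 7 [order #7] limit_sell(price=95, qty=1): fills=#4x#7:1@100; bids=[#4:6@100 #3:3@96 #1:6@95 #2:2@95] asks=[#5:4@104]
After op 8 [order #8] limit_buy(price=100, qty=2): fills=none; bids=[#4:6@100 #8:2@100 #3:3@96 #1:6@95 #2:2@95] asks=[#5:4@104]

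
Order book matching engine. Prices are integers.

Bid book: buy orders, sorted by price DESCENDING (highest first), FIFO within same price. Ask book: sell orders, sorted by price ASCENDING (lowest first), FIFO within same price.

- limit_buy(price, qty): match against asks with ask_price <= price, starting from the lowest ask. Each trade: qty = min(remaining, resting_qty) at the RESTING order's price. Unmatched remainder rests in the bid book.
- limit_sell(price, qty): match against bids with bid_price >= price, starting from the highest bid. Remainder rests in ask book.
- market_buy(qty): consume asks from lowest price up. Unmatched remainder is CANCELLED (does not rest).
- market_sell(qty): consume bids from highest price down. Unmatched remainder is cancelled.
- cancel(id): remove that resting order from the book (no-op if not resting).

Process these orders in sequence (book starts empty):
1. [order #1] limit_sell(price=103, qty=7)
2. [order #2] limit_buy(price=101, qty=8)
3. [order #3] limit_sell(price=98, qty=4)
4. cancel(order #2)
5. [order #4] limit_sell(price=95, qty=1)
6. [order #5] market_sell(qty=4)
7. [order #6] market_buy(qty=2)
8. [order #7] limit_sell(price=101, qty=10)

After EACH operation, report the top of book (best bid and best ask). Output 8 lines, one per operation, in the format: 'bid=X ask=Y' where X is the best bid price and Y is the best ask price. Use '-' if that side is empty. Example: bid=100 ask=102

Answer: bid=- ask=103
bid=101 ask=103
bid=101 ask=103
bid=- ask=103
bid=- ask=95
bid=- ask=95
bid=- ask=103
bid=- ask=101

Derivation:
After op 1 [order #1] limit_sell(price=103, qty=7): fills=none; bids=[-] asks=[#1:7@103]
After op 2 [order #2] limit_buy(price=101, qty=8): fills=none; bids=[#2:8@101] asks=[#1:7@103]
After op 3 [order #3] limit_sell(price=98, qty=4): fills=#2x#3:4@101; bids=[#2:4@101] asks=[#1:7@103]
After op 4 cancel(order #2): fills=none; bids=[-] asks=[#1:7@103]
After op 5 [order #4] limit_sell(price=95, qty=1): fills=none; bids=[-] asks=[#4:1@95 #1:7@103]
After op 6 [order #5] market_sell(qty=4): fills=none; bids=[-] asks=[#4:1@95 #1:7@103]
After op 7 [order #6] market_buy(qty=2): fills=#6x#4:1@95 #6x#1:1@103; bids=[-] asks=[#1:6@103]
After op 8 [order #7] limit_sell(price=101, qty=10): fills=none; bids=[-] asks=[#7:10@101 #1:6@103]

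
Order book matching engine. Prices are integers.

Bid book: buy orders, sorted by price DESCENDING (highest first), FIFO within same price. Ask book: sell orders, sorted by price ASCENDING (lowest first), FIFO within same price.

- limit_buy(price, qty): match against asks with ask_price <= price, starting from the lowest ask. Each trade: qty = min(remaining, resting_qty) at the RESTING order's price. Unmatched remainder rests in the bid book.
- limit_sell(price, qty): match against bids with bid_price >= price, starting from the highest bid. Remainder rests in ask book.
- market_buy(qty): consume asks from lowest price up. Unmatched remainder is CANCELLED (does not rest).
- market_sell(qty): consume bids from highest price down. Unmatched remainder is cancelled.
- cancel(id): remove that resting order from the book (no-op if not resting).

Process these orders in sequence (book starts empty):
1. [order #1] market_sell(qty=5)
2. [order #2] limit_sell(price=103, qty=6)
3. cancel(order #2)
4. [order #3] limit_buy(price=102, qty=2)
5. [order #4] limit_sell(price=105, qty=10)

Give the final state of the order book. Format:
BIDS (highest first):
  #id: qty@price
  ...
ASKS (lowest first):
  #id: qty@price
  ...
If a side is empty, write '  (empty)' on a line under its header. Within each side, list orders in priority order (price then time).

Answer: BIDS (highest first):
  #3: 2@102
ASKS (lowest first):
  #4: 10@105

Derivation:
After op 1 [order #1] market_sell(qty=5): fills=none; bids=[-] asks=[-]
After op 2 [order #2] limit_sell(price=103, qty=6): fills=none; bids=[-] asks=[#2:6@103]
After op 3 cancel(order #2): fills=none; bids=[-] asks=[-]
After op 4 [order #3] limit_buy(price=102, qty=2): fills=none; bids=[#3:2@102] asks=[-]
After op 5 [order #4] limit_sell(price=105, qty=10): fills=none; bids=[#3:2@102] asks=[#4:10@105]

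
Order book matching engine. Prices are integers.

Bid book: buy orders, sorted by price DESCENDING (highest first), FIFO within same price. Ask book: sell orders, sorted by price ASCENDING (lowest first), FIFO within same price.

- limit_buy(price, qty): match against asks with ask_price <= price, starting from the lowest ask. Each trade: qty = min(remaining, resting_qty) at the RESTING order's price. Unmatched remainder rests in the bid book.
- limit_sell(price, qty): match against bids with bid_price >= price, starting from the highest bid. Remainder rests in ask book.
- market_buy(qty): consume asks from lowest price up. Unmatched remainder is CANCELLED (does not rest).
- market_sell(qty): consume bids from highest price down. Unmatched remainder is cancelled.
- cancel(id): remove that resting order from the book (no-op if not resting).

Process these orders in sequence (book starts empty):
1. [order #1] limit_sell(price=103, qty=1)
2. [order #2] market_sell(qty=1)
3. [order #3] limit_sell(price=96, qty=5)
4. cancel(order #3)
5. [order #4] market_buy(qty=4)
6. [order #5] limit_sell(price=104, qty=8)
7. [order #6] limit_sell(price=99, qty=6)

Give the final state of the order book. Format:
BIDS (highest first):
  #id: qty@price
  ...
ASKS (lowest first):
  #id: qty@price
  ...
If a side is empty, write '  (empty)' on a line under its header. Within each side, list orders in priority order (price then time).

After op 1 [order #1] limit_sell(price=103, qty=1): fills=none; bids=[-] asks=[#1:1@103]
After op 2 [order #2] market_sell(qty=1): fills=none; bids=[-] asks=[#1:1@103]
After op 3 [order #3] limit_sell(price=96, qty=5): fills=none; bids=[-] asks=[#3:5@96 #1:1@103]
After op 4 cancel(order #3): fills=none; bids=[-] asks=[#1:1@103]
After op 5 [order #4] market_buy(qty=4): fills=#4x#1:1@103; bids=[-] asks=[-]
After op 6 [order #5] limit_sell(price=104, qty=8): fills=none; bids=[-] asks=[#5:8@104]
After op 7 [order #6] limit_sell(price=99, qty=6): fills=none; bids=[-] asks=[#6:6@99 #5:8@104]

Answer: BIDS (highest first):
  (empty)
ASKS (lowest first):
  #6: 6@99
  #5: 8@104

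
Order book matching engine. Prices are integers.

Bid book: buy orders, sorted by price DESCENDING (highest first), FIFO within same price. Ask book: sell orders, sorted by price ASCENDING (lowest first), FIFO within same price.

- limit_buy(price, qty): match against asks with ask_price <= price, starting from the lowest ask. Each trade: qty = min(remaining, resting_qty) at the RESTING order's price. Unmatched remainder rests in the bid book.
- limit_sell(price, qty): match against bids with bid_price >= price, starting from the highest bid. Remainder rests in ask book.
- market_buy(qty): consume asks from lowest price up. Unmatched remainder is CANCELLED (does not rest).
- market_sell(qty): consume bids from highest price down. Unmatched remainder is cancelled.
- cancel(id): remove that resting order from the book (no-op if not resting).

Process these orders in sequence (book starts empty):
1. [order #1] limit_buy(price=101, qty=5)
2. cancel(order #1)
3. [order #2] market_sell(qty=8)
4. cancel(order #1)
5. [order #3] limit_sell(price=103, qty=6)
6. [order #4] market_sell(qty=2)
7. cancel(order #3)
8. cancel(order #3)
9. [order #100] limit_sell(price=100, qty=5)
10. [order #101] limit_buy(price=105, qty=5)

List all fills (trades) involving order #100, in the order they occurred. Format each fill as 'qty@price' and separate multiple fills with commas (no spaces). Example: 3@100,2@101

After op 1 [order #1] limit_buy(price=101, qty=5): fills=none; bids=[#1:5@101] asks=[-]
After op 2 cancel(order #1): fills=none; bids=[-] asks=[-]
After op 3 [order #2] market_sell(qty=8): fills=none; bids=[-] asks=[-]
After op 4 cancel(order #1): fills=none; bids=[-] asks=[-]
After op 5 [order #3] limit_sell(price=103, qty=6): fills=none; bids=[-] asks=[#3:6@103]
After op 6 [order #4] market_sell(qty=2): fills=none; bids=[-] asks=[#3:6@103]
After op 7 cancel(order #3): fills=none; bids=[-] asks=[-]
After op 8 cancel(order #3): fills=none; bids=[-] asks=[-]
After op 9 [order #100] limit_sell(price=100, qty=5): fills=none; bids=[-] asks=[#100:5@100]
After op 10 [order #101] limit_buy(price=105, qty=5): fills=#101x#100:5@100; bids=[-] asks=[-]

Answer: 5@100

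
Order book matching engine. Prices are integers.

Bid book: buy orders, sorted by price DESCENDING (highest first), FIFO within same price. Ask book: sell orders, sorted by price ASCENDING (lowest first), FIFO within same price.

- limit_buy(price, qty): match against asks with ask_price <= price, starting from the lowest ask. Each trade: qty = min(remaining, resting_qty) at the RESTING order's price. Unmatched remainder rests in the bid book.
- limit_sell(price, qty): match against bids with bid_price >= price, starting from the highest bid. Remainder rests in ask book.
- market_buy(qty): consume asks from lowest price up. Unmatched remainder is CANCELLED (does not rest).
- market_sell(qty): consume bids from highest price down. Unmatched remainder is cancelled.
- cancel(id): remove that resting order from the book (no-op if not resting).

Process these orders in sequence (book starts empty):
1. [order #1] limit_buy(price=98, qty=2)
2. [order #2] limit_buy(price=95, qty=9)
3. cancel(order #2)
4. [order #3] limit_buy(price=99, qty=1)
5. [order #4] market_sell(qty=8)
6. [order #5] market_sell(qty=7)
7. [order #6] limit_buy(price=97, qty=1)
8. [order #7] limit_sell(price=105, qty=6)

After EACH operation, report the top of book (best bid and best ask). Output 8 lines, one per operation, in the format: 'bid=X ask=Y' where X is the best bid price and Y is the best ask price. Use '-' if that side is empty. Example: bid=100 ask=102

Answer: bid=98 ask=-
bid=98 ask=-
bid=98 ask=-
bid=99 ask=-
bid=- ask=-
bid=- ask=-
bid=97 ask=-
bid=97 ask=105

Derivation:
After op 1 [order #1] limit_buy(price=98, qty=2): fills=none; bids=[#1:2@98] asks=[-]
After op 2 [order #2] limit_buy(price=95, qty=9): fills=none; bids=[#1:2@98 #2:9@95] asks=[-]
After op 3 cancel(order #2): fills=none; bids=[#1:2@98] asks=[-]
After op 4 [order #3] limit_buy(price=99, qty=1): fills=none; bids=[#3:1@99 #1:2@98] asks=[-]
After op 5 [order #4] market_sell(qty=8): fills=#3x#4:1@99 #1x#4:2@98; bids=[-] asks=[-]
After op 6 [order #5] market_sell(qty=7): fills=none; bids=[-] asks=[-]
After op 7 [order #6] limit_buy(price=97, qty=1): fills=none; bids=[#6:1@97] asks=[-]
After op 8 [order #7] limit_sell(price=105, qty=6): fills=none; bids=[#6:1@97] asks=[#7:6@105]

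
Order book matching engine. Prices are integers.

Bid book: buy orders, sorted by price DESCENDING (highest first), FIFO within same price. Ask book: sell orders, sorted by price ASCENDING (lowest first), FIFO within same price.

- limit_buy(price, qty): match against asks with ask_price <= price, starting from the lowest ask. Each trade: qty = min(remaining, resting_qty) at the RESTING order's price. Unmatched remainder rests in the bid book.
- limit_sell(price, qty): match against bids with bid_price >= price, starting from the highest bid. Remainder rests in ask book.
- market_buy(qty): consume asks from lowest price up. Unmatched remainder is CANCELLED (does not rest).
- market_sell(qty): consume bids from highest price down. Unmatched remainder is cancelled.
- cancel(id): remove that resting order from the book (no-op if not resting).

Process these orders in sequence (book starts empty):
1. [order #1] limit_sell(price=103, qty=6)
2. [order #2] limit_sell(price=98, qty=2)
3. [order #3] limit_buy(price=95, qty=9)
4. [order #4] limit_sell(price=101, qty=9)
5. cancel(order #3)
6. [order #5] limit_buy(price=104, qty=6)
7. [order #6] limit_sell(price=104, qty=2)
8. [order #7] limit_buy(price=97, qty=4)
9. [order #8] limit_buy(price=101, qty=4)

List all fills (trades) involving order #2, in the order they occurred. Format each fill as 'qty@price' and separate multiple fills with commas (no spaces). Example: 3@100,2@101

Answer: 2@98

Derivation:
After op 1 [order #1] limit_sell(price=103, qty=6): fills=none; bids=[-] asks=[#1:6@103]
After op 2 [order #2] limit_sell(price=98, qty=2): fills=none; bids=[-] asks=[#2:2@98 #1:6@103]
After op 3 [order #3] limit_buy(price=95, qty=9): fills=none; bids=[#3:9@95] asks=[#2:2@98 #1:6@103]
After op 4 [order #4] limit_sell(price=101, qty=9): fills=none; bids=[#3:9@95] asks=[#2:2@98 #4:9@101 #1:6@103]
After op 5 cancel(order #3): fills=none; bids=[-] asks=[#2:2@98 #4:9@101 #1:6@103]
After op 6 [order #5] limit_buy(price=104, qty=6): fills=#5x#2:2@98 #5x#4:4@101; bids=[-] asks=[#4:5@101 #1:6@103]
After op 7 [order #6] limit_sell(price=104, qty=2): fills=none; bids=[-] asks=[#4:5@101 #1:6@103 #6:2@104]
After op 8 [order #7] limit_buy(price=97, qty=4): fills=none; bids=[#7:4@97] asks=[#4:5@101 #1:6@103 #6:2@104]
After op 9 [order #8] limit_buy(price=101, qty=4): fills=#8x#4:4@101; bids=[#7:4@97] asks=[#4:1@101 #1:6@103 #6:2@104]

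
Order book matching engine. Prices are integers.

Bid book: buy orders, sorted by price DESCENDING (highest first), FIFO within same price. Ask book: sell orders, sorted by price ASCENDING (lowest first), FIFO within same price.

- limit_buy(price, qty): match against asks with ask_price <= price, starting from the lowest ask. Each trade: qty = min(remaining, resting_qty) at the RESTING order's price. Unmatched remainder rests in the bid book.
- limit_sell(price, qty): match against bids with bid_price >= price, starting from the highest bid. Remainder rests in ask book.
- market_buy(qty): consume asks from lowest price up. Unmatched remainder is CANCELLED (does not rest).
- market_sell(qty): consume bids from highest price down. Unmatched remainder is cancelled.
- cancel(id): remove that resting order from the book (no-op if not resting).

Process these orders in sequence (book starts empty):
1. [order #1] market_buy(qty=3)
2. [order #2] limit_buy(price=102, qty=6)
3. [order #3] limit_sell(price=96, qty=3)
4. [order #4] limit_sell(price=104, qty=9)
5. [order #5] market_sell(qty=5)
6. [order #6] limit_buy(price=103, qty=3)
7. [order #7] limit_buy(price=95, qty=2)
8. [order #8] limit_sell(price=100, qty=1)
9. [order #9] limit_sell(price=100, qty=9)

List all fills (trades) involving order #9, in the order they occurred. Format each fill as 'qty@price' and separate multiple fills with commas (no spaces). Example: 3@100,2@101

After op 1 [order #1] market_buy(qty=3): fills=none; bids=[-] asks=[-]
After op 2 [order #2] limit_buy(price=102, qty=6): fills=none; bids=[#2:6@102] asks=[-]
After op 3 [order #3] limit_sell(price=96, qty=3): fills=#2x#3:3@102; bids=[#2:3@102] asks=[-]
After op 4 [order #4] limit_sell(price=104, qty=9): fills=none; bids=[#2:3@102] asks=[#4:9@104]
After op 5 [order #5] market_sell(qty=5): fills=#2x#5:3@102; bids=[-] asks=[#4:9@104]
After op 6 [order #6] limit_buy(price=103, qty=3): fills=none; bids=[#6:3@103] asks=[#4:9@104]
After op 7 [order #7] limit_buy(price=95, qty=2): fills=none; bids=[#6:3@103 #7:2@95] asks=[#4:9@104]
After op 8 [order #8] limit_sell(price=100, qty=1): fills=#6x#8:1@103; bids=[#6:2@103 #7:2@95] asks=[#4:9@104]
After op 9 [order #9] limit_sell(price=100, qty=9): fills=#6x#9:2@103; bids=[#7:2@95] asks=[#9:7@100 #4:9@104]

Answer: 2@103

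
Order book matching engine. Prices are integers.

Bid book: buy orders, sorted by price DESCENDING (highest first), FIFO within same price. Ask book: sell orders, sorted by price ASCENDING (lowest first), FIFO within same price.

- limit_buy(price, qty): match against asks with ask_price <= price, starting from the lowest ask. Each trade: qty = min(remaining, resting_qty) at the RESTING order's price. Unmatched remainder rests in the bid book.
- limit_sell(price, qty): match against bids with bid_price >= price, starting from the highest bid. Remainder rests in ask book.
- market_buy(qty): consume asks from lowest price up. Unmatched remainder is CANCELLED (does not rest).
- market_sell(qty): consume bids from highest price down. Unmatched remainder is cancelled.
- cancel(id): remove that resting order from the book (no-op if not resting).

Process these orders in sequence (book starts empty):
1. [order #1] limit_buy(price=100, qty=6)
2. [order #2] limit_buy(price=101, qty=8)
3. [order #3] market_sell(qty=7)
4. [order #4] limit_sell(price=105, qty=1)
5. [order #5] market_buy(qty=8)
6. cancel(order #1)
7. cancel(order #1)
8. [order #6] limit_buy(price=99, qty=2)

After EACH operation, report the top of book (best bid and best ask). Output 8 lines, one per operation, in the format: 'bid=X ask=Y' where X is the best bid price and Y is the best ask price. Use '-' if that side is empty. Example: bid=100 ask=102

After op 1 [order #1] limit_buy(price=100, qty=6): fills=none; bids=[#1:6@100] asks=[-]
After op 2 [order #2] limit_buy(price=101, qty=8): fills=none; bids=[#2:8@101 #1:6@100] asks=[-]
After op 3 [order #3] market_sell(qty=7): fills=#2x#3:7@101; bids=[#2:1@101 #1:6@100] asks=[-]
After op 4 [order #4] limit_sell(price=105, qty=1): fills=none; bids=[#2:1@101 #1:6@100] asks=[#4:1@105]
After op 5 [order #5] market_buy(qty=8): fills=#5x#4:1@105; bids=[#2:1@101 #1:6@100] asks=[-]
After op 6 cancel(order #1): fills=none; bids=[#2:1@101] asks=[-]
After op 7 cancel(order #1): fills=none; bids=[#2:1@101] asks=[-]
After op 8 [order #6] limit_buy(price=99, qty=2): fills=none; bids=[#2:1@101 #6:2@99] asks=[-]

Answer: bid=100 ask=-
bid=101 ask=-
bid=101 ask=-
bid=101 ask=105
bid=101 ask=-
bid=101 ask=-
bid=101 ask=-
bid=101 ask=-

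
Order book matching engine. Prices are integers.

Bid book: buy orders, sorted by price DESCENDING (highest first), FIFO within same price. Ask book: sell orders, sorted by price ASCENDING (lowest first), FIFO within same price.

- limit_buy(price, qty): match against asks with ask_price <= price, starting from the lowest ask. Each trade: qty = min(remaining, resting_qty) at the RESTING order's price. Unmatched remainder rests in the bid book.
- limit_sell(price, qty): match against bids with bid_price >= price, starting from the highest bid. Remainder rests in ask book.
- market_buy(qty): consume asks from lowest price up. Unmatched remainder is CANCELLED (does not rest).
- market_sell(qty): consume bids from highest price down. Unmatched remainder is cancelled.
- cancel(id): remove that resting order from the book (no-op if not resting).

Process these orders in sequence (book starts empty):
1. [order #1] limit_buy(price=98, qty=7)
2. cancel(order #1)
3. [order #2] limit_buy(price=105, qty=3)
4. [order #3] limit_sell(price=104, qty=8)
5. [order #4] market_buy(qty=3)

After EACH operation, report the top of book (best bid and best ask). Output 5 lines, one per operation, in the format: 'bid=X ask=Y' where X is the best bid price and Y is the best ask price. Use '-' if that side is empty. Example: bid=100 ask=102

After op 1 [order #1] limit_buy(price=98, qty=7): fills=none; bids=[#1:7@98] asks=[-]
After op 2 cancel(order #1): fills=none; bids=[-] asks=[-]
After op 3 [order #2] limit_buy(price=105, qty=3): fills=none; bids=[#2:3@105] asks=[-]
After op 4 [order #3] limit_sell(price=104, qty=8): fills=#2x#3:3@105; bids=[-] asks=[#3:5@104]
After op 5 [order #4] market_buy(qty=3): fills=#4x#3:3@104; bids=[-] asks=[#3:2@104]

Answer: bid=98 ask=-
bid=- ask=-
bid=105 ask=-
bid=- ask=104
bid=- ask=104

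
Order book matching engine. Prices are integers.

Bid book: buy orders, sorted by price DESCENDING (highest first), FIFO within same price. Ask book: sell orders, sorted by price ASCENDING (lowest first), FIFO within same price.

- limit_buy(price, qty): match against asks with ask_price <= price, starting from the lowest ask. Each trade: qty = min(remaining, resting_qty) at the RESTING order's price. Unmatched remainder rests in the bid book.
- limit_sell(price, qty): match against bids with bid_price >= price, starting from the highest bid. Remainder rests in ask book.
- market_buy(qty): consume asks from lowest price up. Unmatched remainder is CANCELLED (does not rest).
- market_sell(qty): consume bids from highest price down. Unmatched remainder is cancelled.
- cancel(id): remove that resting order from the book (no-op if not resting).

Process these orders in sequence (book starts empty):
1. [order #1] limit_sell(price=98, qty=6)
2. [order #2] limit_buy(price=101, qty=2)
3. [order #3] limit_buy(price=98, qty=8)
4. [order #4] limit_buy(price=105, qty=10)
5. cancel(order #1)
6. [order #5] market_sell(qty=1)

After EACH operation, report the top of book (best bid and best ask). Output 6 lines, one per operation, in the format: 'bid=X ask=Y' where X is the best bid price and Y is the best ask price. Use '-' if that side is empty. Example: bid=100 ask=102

Answer: bid=- ask=98
bid=- ask=98
bid=98 ask=-
bid=105 ask=-
bid=105 ask=-
bid=105 ask=-

Derivation:
After op 1 [order #1] limit_sell(price=98, qty=6): fills=none; bids=[-] asks=[#1:6@98]
After op 2 [order #2] limit_buy(price=101, qty=2): fills=#2x#1:2@98; bids=[-] asks=[#1:4@98]
After op 3 [order #3] limit_buy(price=98, qty=8): fills=#3x#1:4@98; bids=[#3:4@98] asks=[-]
After op 4 [order #4] limit_buy(price=105, qty=10): fills=none; bids=[#4:10@105 #3:4@98] asks=[-]
After op 5 cancel(order #1): fills=none; bids=[#4:10@105 #3:4@98] asks=[-]
After op 6 [order #5] market_sell(qty=1): fills=#4x#5:1@105; bids=[#4:9@105 #3:4@98] asks=[-]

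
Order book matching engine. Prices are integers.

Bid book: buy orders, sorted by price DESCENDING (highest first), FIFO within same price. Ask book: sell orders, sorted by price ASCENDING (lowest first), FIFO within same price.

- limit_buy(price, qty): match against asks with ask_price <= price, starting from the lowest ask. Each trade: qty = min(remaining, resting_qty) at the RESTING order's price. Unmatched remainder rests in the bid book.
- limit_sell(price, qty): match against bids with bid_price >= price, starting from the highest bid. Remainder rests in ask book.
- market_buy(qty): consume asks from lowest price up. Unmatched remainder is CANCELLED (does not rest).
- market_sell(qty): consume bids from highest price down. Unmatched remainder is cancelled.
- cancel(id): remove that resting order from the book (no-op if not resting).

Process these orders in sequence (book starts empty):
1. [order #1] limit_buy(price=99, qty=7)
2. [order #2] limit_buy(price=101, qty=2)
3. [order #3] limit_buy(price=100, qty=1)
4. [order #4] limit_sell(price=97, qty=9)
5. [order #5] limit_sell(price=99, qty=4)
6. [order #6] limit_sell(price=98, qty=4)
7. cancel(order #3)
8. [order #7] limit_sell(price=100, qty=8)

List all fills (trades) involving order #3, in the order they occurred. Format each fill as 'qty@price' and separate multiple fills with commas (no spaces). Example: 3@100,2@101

Answer: 1@100

Derivation:
After op 1 [order #1] limit_buy(price=99, qty=7): fills=none; bids=[#1:7@99] asks=[-]
After op 2 [order #2] limit_buy(price=101, qty=2): fills=none; bids=[#2:2@101 #1:7@99] asks=[-]
After op 3 [order #3] limit_buy(price=100, qty=1): fills=none; bids=[#2:2@101 #3:1@100 #1:7@99] asks=[-]
After op 4 [order #4] limit_sell(price=97, qty=9): fills=#2x#4:2@101 #3x#4:1@100 #1x#4:6@99; bids=[#1:1@99] asks=[-]
After op 5 [order #5] limit_sell(price=99, qty=4): fills=#1x#5:1@99; bids=[-] asks=[#5:3@99]
After op 6 [order #6] limit_sell(price=98, qty=4): fills=none; bids=[-] asks=[#6:4@98 #5:3@99]
After op 7 cancel(order #3): fills=none; bids=[-] asks=[#6:4@98 #5:3@99]
After op 8 [order #7] limit_sell(price=100, qty=8): fills=none; bids=[-] asks=[#6:4@98 #5:3@99 #7:8@100]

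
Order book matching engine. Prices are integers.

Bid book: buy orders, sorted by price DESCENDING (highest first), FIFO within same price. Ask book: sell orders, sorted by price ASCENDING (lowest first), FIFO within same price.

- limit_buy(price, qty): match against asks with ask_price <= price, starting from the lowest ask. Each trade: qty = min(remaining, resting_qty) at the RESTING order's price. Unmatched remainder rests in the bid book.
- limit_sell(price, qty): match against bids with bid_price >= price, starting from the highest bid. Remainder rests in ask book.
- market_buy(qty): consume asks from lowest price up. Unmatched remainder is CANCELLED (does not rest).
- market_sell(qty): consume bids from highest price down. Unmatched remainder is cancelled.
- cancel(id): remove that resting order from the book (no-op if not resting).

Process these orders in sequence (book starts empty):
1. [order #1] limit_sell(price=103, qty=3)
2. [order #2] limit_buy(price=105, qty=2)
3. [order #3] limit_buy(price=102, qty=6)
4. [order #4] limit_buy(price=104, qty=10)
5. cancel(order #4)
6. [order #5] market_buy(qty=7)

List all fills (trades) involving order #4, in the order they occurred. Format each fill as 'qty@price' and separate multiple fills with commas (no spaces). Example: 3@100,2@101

Answer: 1@103

Derivation:
After op 1 [order #1] limit_sell(price=103, qty=3): fills=none; bids=[-] asks=[#1:3@103]
After op 2 [order #2] limit_buy(price=105, qty=2): fills=#2x#1:2@103; bids=[-] asks=[#1:1@103]
After op 3 [order #3] limit_buy(price=102, qty=6): fills=none; bids=[#3:6@102] asks=[#1:1@103]
After op 4 [order #4] limit_buy(price=104, qty=10): fills=#4x#1:1@103; bids=[#4:9@104 #3:6@102] asks=[-]
After op 5 cancel(order #4): fills=none; bids=[#3:6@102] asks=[-]
After op 6 [order #5] market_buy(qty=7): fills=none; bids=[#3:6@102] asks=[-]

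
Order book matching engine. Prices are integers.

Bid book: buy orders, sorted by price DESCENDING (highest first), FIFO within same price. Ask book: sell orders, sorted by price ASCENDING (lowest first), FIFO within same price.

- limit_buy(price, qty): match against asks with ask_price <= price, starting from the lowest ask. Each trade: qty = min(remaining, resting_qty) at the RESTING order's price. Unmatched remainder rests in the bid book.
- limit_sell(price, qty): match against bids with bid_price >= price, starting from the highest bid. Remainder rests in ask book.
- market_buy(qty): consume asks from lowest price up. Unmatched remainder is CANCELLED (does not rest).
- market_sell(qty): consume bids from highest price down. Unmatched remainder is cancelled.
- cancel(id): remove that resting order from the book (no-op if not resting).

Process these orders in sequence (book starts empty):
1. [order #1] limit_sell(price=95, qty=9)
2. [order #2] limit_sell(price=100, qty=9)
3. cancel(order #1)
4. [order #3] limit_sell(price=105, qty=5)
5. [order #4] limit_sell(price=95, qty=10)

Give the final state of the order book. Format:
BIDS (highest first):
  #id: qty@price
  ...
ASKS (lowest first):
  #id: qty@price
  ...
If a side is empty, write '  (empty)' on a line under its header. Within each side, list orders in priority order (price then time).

Answer: BIDS (highest first):
  (empty)
ASKS (lowest first):
  #4: 10@95
  #2: 9@100
  #3: 5@105

Derivation:
After op 1 [order #1] limit_sell(price=95, qty=9): fills=none; bids=[-] asks=[#1:9@95]
After op 2 [order #2] limit_sell(price=100, qty=9): fills=none; bids=[-] asks=[#1:9@95 #2:9@100]
After op 3 cancel(order #1): fills=none; bids=[-] asks=[#2:9@100]
After op 4 [order #3] limit_sell(price=105, qty=5): fills=none; bids=[-] asks=[#2:9@100 #3:5@105]
After op 5 [order #4] limit_sell(price=95, qty=10): fills=none; bids=[-] asks=[#4:10@95 #2:9@100 #3:5@105]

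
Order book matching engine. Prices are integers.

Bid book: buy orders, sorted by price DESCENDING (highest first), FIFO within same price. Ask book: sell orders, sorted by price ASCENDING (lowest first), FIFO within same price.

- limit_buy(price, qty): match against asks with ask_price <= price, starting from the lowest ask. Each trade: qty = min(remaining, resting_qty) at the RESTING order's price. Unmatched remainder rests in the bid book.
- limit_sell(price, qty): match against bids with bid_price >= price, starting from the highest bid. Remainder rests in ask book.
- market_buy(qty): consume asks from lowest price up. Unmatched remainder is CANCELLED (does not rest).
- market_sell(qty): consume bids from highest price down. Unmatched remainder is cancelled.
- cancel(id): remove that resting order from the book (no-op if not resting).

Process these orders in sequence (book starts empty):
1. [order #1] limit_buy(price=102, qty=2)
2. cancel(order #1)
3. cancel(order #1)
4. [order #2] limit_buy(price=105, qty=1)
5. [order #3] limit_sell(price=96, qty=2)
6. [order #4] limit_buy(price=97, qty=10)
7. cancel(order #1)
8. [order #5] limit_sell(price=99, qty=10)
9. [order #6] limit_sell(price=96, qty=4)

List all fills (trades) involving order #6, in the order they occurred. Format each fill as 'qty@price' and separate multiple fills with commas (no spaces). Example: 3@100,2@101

After op 1 [order #1] limit_buy(price=102, qty=2): fills=none; bids=[#1:2@102] asks=[-]
After op 2 cancel(order #1): fills=none; bids=[-] asks=[-]
After op 3 cancel(order #1): fills=none; bids=[-] asks=[-]
After op 4 [order #2] limit_buy(price=105, qty=1): fills=none; bids=[#2:1@105] asks=[-]
After op 5 [order #3] limit_sell(price=96, qty=2): fills=#2x#3:1@105; bids=[-] asks=[#3:1@96]
After op 6 [order #4] limit_buy(price=97, qty=10): fills=#4x#3:1@96; bids=[#4:9@97] asks=[-]
After op 7 cancel(order #1): fills=none; bids=[#4:9@97] asks=[-]
After op 8 [order #5] limit_sell(price=99, qty=10): fills=none; bids=[#4:9@97] asks=[#5:10@99]
After op 9 [order #6] limit_sell(price=96, qty=4): fills=#4x#6:4@97; bids=[#4:5@97] asks=[#5:10@99]

Answer: 4@97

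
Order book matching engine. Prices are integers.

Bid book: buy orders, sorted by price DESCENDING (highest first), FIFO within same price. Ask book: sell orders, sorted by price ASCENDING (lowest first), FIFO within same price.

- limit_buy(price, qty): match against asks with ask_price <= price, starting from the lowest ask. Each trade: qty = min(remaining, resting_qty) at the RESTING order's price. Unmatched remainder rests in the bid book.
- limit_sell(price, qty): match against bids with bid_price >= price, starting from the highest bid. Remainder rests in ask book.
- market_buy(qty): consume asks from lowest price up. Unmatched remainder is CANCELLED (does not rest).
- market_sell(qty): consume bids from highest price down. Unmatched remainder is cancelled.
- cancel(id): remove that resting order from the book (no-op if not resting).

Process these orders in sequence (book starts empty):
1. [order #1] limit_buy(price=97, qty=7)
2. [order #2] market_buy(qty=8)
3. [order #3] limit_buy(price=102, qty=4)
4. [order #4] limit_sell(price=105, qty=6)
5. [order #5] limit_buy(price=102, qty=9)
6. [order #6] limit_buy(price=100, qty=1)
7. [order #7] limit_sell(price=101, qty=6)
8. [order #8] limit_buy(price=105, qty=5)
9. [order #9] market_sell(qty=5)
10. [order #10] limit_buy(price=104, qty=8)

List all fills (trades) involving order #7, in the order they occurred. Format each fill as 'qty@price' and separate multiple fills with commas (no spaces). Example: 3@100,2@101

After op 1 [order #1] limit_buy(price=97, qty=7): fills=none; bids=[#1:7@97] asks=[-]
After op 2 [order #2] market_buy(qty=8): fills=none; bids=[#1:7@97] asks=[-]
After op 3 [order #3] limit_buy(price=102, qty=4): fills=none; bids=[#3:4@102 #1:7@97] asks=[-]
After op 4 [order #4] limit_sell(price=105, qty=6): fills=none; bids=[#3:4@102 #1:7@97] asks=[#4:6@105]
After op 5 [order #5] limit_buy(price=102, qty=9): fills=none; bids=[#3:4@102 #5:9@102 #1:7@97] asks=[#4:6@105]
After op 6 [order #6] limit_buy(price=100, qty=1): fills=none; bids=[#3:4@102 #5:9@102 #6:1@100 #1:7@97] asks=[#4:6@105]
After op 7 [order #7] limit_sell(price=101, qty=6): fills=#3x#7:4@102 #5x#7:2@102; bids=[#5:7@102 #6:1@100 #1:7@97] asks=[#4:6@105]
After op 8 [order #8] limit_buy(price=105, qty=5): fills=#8x#4:5@105; bids=[#5:7@102 #6:1@100 #1:7@97] asks=[#4:1@105]
After op 9 [order #9] market_sell(qty=5): fills=#5x#9:5@102; bids=[#5:2@102 #6:1@100 #1:7@97] asks=[#4:1@105]
After op 10 [order #10] limit_buy(price=104, qty=8): fills=none; bids=[#10:8@104 #5:2@102 #6:1@100 #1:7@97] asks=[#4:1@105]

Answer: 4@102,2@102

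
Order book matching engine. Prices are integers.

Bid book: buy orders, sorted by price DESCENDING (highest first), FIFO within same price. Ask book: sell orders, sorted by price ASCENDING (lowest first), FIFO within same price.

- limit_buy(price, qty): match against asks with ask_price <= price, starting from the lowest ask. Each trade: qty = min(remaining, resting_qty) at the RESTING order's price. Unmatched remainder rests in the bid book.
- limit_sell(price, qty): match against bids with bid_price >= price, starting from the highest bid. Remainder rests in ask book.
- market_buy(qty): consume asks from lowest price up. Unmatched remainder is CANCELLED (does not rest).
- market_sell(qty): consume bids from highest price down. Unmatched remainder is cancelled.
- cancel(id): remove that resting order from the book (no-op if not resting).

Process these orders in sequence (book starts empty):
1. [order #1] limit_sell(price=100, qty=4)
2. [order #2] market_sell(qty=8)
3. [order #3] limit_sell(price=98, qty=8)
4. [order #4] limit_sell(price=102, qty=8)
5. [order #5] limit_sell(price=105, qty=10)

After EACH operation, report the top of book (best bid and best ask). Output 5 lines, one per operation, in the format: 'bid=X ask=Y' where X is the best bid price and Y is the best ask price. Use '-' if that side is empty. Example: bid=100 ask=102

Answer: bid=- ask=100
bid=- ask=100
bid=- ask=98
bid=- ask=98
bid=- ask=98

Derivation:
After op 1 [order #1] limit_sell(price=100, qty=4): fills=none; bids=[-] asks=[#1:4@100]
After op 2 [order #2] market_sell(qty=8): fills=none; bids=[-] asks=[#1:4@100]
After op 3 [order #3] limit_sell(price=98, qty=8): fills=none; bids=[-] asks=[#3:8@98 #1:4@100]
After op 4 [order #4] limit_sell(price=102, qty=8): fills=none; bids=[-] asks=[#3:8@98 #1:4@100 #4:8@102]
After op 5 [order #5] limit_sell(price=105, qty=10): fills=none; bids=[-] asks=[#3:8@98 #1:4@100 #4:8@102 #5:10@105]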